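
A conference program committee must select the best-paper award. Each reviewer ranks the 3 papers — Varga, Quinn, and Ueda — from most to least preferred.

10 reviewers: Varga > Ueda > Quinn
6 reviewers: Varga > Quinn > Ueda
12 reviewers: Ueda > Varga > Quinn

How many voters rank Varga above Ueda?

16

Ballots ranking Varga above Ueda: 10+6 = 16.
Ballots ranking Ueda above Varga: 12.
So 16 of 28 voters prefer Varga to Ueda.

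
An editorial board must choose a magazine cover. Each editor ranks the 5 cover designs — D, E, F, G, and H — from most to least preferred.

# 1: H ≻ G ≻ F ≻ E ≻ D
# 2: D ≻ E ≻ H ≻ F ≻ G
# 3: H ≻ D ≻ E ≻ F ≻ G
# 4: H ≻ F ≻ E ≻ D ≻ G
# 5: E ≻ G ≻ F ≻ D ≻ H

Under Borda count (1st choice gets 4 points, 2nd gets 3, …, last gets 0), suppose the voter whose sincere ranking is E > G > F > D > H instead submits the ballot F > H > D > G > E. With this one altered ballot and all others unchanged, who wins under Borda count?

Borda totals with the altered ballot: D 10, E 8, F 11, G 4, H 17.
The winner is unchanged: still H.

H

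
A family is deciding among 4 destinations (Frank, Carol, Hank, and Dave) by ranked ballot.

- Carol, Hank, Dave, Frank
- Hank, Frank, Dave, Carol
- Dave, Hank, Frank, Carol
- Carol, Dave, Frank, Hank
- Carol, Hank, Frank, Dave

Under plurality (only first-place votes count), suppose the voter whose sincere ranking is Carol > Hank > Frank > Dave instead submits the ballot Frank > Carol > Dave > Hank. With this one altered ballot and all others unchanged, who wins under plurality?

First-place totals with the altered ballot: Frank 1, Carol 2, Hank 1, Dave 1.
The winner is unchanged: still Carol.

Carol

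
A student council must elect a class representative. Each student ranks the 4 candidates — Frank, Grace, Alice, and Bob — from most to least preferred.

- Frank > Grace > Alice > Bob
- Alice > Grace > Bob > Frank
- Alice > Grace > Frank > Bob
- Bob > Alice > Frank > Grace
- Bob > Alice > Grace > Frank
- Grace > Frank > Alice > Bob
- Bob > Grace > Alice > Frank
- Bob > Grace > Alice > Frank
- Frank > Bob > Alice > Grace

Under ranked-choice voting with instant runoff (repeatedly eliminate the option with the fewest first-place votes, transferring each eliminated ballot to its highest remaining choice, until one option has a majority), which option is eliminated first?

Grace

Round 1: Bob 4, Frank 2, Alice 2, Grace 1. Grace has the fewest and is eliminated.
Round 2: Bob 4, Frank 3, Alice 2. Alice has the fewest and is eliminated.
Round 3: Bob 5, Frank 4. Bob has a majority.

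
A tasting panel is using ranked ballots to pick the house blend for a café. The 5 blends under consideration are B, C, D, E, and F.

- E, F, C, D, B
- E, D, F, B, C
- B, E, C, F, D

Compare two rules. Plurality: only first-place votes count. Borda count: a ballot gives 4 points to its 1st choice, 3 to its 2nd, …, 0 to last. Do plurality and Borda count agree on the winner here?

Plurality first-place counts: B 1, C 0, D 0, E 2, F 0 → E.
Borda totals: B 5, C 4, D 4, E 11, F 6 → E.
The two rules agree on E.

Yes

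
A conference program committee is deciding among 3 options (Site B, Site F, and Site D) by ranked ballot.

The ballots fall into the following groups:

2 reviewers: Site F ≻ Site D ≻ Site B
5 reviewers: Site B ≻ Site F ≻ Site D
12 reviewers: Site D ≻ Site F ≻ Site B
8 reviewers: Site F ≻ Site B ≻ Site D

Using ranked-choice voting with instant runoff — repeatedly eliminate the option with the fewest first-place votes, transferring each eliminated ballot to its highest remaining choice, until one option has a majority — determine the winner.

Site F

Round 1: Site D 12, Site F 10, Site B 5. Site B has the fewest and is eliminated.
Round 2: Site F 15, Site D 12. Site F has a majority.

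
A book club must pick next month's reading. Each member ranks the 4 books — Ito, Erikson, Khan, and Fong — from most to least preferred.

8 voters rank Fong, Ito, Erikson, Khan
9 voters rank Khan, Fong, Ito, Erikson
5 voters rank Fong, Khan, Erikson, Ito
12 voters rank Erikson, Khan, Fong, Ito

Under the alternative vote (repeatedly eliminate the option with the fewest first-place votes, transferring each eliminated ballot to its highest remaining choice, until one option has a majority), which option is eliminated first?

Round 1: Fong 13, Erikson 12, Khan 9, Ito 0. Ito has the fewest and is eliminated.
Round 2: Fong 13, Erikson 12, Khan 9. Khan has the fewest and is eliminated.
Round 3: Fong 22, Erikson 12. Fong has a majority.

Ito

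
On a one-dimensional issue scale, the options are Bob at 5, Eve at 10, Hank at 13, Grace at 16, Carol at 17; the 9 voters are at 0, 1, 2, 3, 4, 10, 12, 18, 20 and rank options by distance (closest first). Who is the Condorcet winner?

With single-peaked preferences on a line, the Condorcet winner is the candidate closest to the median voter.
The median voter (position 4) is closest to Bob at 5.
Check: Bob vs Eve — voters closer to Bob: 5 of 9.

Bob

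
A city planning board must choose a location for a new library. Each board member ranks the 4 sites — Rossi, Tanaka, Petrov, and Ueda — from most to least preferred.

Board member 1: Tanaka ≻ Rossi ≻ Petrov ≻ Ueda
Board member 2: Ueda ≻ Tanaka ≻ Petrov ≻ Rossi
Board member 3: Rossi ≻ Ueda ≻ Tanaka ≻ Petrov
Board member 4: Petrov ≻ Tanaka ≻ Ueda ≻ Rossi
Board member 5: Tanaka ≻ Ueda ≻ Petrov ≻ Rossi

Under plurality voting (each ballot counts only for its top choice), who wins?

Tanaka

First-place vote totals:
  Rossi: 1
  Tanaka: 2
  Petrov: 1
  Ueda: 1
Tanaka has the most first-place votes.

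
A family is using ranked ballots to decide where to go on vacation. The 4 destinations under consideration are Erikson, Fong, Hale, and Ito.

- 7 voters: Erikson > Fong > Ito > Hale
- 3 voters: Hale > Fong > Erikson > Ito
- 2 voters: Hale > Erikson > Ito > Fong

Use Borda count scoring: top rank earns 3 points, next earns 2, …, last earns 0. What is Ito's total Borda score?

9

Borda scores:
  Erikson: 7·3 + 3·1 + 2·2 = 28
  Fong: 7·2 + 3·2 + 2·0 = 20
  Hale: 7·0 + 3·3 + 2·3 = 15
  Ito: 7·1 + 3·0 + 2·1 = 9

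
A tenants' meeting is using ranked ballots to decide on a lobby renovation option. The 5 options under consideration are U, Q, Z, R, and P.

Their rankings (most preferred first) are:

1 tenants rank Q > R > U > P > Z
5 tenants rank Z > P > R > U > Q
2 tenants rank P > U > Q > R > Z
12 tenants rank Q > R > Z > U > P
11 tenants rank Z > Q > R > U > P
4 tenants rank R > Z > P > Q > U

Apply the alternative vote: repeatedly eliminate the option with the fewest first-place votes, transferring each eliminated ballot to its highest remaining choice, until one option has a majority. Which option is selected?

Round 1: Z 16, Q 13, R 4, P 2, U 0. U has the fewest and is eliminated.
Round 2: Z 16, Q 13, R 4, P 2. P has the fewest and is eliminated.
Round 3: Z 16, Q 15, R 4. R has the fewest and is eliminated.
Round 4: Z 20, Q 15. Z has a majority.

Z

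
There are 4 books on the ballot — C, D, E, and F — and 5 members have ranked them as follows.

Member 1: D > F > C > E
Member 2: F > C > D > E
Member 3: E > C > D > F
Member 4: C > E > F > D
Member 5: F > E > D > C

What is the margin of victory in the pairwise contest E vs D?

1

Ballots ranking E above D: 3.
Ballots ranking D above E: 2.
E wins 3–2, a margin of 1.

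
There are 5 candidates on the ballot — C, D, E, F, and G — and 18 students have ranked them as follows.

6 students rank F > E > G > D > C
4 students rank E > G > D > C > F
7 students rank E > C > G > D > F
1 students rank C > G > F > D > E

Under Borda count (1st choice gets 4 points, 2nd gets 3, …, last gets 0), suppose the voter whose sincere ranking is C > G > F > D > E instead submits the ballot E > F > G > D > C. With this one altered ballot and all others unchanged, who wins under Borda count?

Borda totals with the altered ballot: C 25, D 22, E 66, F 27, G 40.
The winner is unchanged: still E.

E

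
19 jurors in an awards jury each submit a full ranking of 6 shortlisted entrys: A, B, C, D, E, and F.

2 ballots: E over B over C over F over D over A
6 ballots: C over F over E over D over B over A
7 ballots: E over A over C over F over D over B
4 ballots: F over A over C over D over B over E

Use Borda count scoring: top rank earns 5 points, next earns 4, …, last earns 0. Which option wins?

Borda scores:
  A: 2·0 + 6·0 + 7·4 + 4·4 = 44
  B: 2·4 + 6·1 + 7·0 + 4·1 = 18
  C: 2·3 + 6·5 + 7·3 + 4·3 = 69
  D: 2·1 + 6·2 + 7·1 + 4·2 = 29
  E: 2·5 + 6·3 + 7·5 + 4·0 = 63
  F: 2·2 + 6·4 + 7·2 + 4·5 = 62
C has the highest total.

C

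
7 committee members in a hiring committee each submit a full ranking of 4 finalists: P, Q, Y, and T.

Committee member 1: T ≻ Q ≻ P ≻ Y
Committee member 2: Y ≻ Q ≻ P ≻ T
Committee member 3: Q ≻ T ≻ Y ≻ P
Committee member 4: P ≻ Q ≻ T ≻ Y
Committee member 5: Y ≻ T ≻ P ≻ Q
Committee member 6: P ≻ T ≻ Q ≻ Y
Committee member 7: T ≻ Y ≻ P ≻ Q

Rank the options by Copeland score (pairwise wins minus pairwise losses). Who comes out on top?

Pairwise results:
  P vs Q: P wins 4–3.
  P vs Y: Y wins 4–3.
  P vs T: T wins 4–3.
  Q vs Y: Q wins 4–3.
  Q vs T: T wins 4–3.
  Y vs T: T wins 5–2.
Copeland scores (wins − losses):
  P: 1 − 2 = -1
  Q: 1 − 2 = -1
  Y: 1 − 2 = -1
  T: 3 − 0 = 3
T has the best Copeland score.

T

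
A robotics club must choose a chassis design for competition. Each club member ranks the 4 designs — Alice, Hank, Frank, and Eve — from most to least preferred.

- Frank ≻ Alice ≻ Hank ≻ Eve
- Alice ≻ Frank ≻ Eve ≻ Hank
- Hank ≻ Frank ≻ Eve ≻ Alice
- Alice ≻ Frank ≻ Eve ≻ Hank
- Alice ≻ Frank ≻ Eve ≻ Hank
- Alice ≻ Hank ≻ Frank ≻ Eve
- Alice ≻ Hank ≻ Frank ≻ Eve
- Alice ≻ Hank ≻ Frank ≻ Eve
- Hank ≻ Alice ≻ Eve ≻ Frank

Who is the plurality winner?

Alice

First-place vote totals:
  Alice: 6
  Hank: 2
  Frank: 1
  Eve: 0
Alice has the most first-place votes.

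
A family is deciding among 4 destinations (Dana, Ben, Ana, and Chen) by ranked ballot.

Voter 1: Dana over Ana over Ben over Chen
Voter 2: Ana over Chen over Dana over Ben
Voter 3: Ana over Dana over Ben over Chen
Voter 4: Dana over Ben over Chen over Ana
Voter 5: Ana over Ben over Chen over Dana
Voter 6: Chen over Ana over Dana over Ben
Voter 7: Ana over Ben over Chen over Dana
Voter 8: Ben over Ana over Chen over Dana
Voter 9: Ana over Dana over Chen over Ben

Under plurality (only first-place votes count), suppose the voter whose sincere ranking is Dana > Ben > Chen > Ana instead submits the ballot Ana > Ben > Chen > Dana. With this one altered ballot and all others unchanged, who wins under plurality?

First-place totals with the altered ballot: Dana 1, Ben 1, Ana 6, Chen 1.
The winner is unchanged: still Ana.

Ana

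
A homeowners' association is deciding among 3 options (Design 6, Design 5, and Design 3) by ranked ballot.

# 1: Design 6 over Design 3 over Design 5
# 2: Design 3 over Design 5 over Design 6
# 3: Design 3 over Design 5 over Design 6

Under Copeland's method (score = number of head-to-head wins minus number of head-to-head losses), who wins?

Pairwise results:
  Design 6 vs Design 5: Design 5 wins 2–1.
  Design 6 vs Design 3: Design 3 wins 2–1.
  Design 5 vs Design 3: Design 3 wins 3–0.
Copeland scores (wins − losses):
  Design 6: 0 − 2 = -2
  Design 5: 1 − 1 = 0
  Design 3: 2 − 0 = 2
Design 3 has the best Copeland score.

Design 3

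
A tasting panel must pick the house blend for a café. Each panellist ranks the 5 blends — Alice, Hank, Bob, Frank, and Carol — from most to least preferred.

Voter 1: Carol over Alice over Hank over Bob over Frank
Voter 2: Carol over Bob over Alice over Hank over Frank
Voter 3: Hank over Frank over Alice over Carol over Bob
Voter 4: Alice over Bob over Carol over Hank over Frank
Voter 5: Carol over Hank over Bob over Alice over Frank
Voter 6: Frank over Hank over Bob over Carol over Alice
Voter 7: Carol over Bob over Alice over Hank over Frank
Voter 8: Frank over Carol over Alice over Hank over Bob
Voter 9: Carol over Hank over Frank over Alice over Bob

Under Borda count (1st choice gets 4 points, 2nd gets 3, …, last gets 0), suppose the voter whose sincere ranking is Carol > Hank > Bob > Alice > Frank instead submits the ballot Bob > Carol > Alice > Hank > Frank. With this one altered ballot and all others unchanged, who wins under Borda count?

Borda totals with the altered ballot: Alice 18, Hank 17, Bob 16, Frank 13, Carol 26.
The winner is unchanged: still Carol.

Carol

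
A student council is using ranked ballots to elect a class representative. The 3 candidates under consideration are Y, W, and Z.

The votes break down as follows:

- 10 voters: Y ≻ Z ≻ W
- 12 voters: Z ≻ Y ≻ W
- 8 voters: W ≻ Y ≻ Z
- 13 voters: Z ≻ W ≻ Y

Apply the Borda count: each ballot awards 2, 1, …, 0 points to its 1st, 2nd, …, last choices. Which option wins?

Z

Borda scores:
  Y: 10·2 + 12·1 + 8·1 + 13·0 = 40
  W: 10·0 + 12·0 + 8·2 + 13·1 = 29
  Z: 10·1 + 12·2 + 8·0 + 13·2 = 60
Z has the highest total.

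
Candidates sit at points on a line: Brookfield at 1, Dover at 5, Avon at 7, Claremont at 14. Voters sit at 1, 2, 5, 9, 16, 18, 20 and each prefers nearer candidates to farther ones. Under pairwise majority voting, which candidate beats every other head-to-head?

Avon

With single-peaked preferences on a line, the Condorcet winner is the candidate closest to the median voter.
The median voter (position 9) is closest to Avon at 7.
Check: Avon vs Brookfield — voters closer to Avon: 5 of 7.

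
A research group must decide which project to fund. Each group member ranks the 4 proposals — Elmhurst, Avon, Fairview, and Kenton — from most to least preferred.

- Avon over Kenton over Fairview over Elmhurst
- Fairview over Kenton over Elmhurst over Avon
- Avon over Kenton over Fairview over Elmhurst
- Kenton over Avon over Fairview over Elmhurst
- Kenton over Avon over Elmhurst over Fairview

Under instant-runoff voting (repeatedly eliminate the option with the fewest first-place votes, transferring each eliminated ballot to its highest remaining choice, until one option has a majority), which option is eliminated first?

Elmhurst

Round 1: Avon 2, Kenton 2, Fairview 1, Elmhurst 0. Elmhurst has the fewest and is eliminated.
Round 2: Avon 2, Kenton 2, Fairview 1. Fairview has the fewest and is eliminated.
Round 3: Kenton 3, Avon 2. Kenton has a majority.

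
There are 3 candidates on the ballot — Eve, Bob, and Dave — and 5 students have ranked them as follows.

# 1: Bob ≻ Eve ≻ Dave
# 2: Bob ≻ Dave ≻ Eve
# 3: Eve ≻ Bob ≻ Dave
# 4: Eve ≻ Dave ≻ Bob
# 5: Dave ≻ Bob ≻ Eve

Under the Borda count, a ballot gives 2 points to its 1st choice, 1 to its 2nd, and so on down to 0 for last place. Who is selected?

Bob

Borda scores:
  Eve: 1 + 0 + 2 + 2 + 0 = 5
  Bob: 2 + 2 + 1 + 0 + 1 = 6
  Dave: 0 + 1 + 0 + 1 + 2 = 4
Bob has the highest total.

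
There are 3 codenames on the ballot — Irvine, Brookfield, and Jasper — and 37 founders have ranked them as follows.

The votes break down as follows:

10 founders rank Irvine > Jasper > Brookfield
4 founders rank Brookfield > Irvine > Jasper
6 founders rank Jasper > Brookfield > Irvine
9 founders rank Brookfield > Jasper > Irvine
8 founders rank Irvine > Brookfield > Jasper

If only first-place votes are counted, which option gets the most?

Irvine

First-place vote totals:
  Irvine: 18
  Brookfield: 13
  Jasper: 6
Irvine has the most first-place votes.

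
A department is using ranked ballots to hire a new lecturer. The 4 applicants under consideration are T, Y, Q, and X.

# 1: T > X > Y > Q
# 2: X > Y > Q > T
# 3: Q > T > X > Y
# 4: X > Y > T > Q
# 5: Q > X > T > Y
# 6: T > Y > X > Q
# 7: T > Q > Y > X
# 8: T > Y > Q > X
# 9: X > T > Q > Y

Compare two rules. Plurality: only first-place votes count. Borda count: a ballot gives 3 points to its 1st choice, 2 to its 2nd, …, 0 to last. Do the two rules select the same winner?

Yes

Plurality first-place counts: T 4, Y 0, Q 2, X 3 → T.
Borda totals: T 18, Y 10, Q 11, X 15 → T.
The two rules agree on T.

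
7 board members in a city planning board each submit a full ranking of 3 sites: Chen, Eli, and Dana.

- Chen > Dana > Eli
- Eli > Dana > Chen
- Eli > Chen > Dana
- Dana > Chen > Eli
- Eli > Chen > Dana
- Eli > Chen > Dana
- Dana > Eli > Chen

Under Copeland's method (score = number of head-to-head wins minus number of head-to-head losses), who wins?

Eli

Pairwise results:
  Chen vs Eli: Eli wins 5–2.
  Chen vs Dana: Chen wins 4–3.
  Eli vs Dana: Eli wins 4–3.
Copeland scores (wins − losses):
  Chen: 1 − 1 = 0
  Eli: 2 − 0 = 2
  Dana: 0 − 2 = -2
Eli has the best Copeland score.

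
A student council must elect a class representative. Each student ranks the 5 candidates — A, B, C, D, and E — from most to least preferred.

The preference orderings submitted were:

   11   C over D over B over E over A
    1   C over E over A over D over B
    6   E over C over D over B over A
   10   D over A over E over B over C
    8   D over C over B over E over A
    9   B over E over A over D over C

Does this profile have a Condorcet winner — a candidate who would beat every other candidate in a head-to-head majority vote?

Yes

Head-to-head results (45 voters total):
A vs B: B wins 34–11.
A vs C: C wins 26–19.
A vs D: D wins 35–10.
A vs E: E wins 35–10.
B vs C: C wins 26–19.
B vs D: D wins 36–9.
B vs E: B wins 28–17.
C vs D: D wins 27–18.
C vs E: E wins 25–20.
D vs E: D wins 29–16.
D beats each rival — A (35–10), B (36–9), C (27–18), E (29–16) — so D is the Condorcet winner.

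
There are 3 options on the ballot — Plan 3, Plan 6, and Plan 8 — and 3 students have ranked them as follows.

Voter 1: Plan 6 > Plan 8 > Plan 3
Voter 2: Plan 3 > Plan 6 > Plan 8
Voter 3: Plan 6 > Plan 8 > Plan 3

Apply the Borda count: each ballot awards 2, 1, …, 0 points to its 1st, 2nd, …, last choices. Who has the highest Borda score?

Plan 6

Borda scores:
  Plan 3: 0 + 2 + 0 = 2
  Plan 6: 2 + 1 + 2 = 5
  Plan 8: 1 + 0 + 1 = 2
Plan 6 has the highest total.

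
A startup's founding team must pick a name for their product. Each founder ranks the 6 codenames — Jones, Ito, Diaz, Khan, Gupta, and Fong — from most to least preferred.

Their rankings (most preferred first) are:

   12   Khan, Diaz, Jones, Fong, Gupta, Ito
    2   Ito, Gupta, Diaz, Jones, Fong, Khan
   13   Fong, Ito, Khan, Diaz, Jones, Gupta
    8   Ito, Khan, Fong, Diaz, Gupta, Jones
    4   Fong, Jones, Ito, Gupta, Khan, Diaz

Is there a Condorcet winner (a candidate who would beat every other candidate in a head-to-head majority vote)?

Head-to-head results (39 voters total):
Jones vs Ito: Ito wins 23–16.
Jones vs Diaz: Diaz wins 35–4.
Jones vs Khan: Khan wins 33–6.
Jones vs Gupta: Jones wins 29–10.
Jones vs Fong: Fong wins 25–14.
Ito vs Diaz: Ito wins 27–12.
Ito vs Khan: Ito wins 27–12.
Ito vs Gupta: Ito wins 27–12.
Ito vs Fong: Fong wins 29–10.
Diaz vs Khan: Khan wins 37–2.
Diaz vs Gupta: Diaz wins 33–6.
Diaz vs Fong: Fong wins 25–14.
Khan vs Gupta: Khan wins 33–6.
Khan vs Fong: Khan wins 20–19.
Gupta vs Fong: Fong wins 37–2.
No candidate beats all others: Ito beats Khan beats Fong beats Ito, a majority cycle.

No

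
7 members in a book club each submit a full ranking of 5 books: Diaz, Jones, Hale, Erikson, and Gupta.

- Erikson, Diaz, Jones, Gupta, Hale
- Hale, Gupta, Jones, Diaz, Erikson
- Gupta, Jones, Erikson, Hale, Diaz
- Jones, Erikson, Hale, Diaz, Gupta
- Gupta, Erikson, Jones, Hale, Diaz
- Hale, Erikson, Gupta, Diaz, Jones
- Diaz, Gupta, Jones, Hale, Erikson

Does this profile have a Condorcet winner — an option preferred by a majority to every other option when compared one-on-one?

Head-to-head results (7 voters total):
Diaz vs Jones: Jones wins 4–3.
Diaz vs Hale: Hale wins 5–2.
Diaz vs Erikson: Erikson wins 5–2.
Diaz vs Gupta: Gupta wins 4–3.
Jones vs Hale: Jones wins 5–2.
Jones vs Erikson: Jones wins 4–3.
Jones vs Gupta: Gupta wins 5–2.
Hale vs Erikson: Erikson wins 4–3.
Hale vs Gupta: Gupta wins 4–3.
Erikson vs Gupta: Gupta wins 4–3.
Gupta beats each rival — Diaz (4–3), Jones (5–2), Hale (4–3), Erikson (4–3) — so Gupta is the Condorcet winner.

Yes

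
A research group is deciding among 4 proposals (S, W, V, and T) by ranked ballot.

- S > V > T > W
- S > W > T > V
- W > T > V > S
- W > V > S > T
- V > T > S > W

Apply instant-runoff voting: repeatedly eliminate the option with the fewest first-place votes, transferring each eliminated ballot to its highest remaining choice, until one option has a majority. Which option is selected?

S

Round 1: S 2, W 2, V 1, T 0. T has the fewest and is eliminated.
Round 2: S 2, W 2, V 1. V has the fewest and is eliminated.
Round 3: S 3, W 2. S has a majority.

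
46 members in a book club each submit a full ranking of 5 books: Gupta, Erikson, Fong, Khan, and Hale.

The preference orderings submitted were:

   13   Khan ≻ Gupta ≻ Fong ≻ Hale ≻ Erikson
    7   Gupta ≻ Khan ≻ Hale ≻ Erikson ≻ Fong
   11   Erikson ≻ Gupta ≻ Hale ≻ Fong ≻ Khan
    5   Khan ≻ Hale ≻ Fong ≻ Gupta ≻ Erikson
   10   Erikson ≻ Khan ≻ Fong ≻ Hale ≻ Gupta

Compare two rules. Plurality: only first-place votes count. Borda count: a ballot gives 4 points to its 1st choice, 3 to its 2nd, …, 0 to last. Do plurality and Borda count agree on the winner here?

No

Plurality first-place counts: Gupta 7, Erikson 21, Fong 0, Khan 18, Hale 0 → Erikson.
Borda totals: Gupta 105, Erikson 91, Fong 67, Khan 123, Hale 74 → Khan.
The two rules disagree: plurality picks Erikson, Borda picks Khan.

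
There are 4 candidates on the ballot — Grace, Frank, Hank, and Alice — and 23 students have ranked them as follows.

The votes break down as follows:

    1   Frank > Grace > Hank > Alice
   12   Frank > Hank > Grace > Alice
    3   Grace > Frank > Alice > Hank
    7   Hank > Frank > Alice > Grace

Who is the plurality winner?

Frank

First-place vote totals:
  Grace: 3
  Frank: 13
  Hank: 7
  Alice: 0
Frank has the most first-place votes.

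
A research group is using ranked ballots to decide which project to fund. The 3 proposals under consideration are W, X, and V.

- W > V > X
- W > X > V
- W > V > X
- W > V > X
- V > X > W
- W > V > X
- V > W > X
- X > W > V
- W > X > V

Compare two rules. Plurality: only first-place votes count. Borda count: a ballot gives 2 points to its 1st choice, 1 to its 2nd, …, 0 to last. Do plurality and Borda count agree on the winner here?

Yes

Plurality first-place counts: W 6, X 1, V 2 → W.
Borda totals: W 14, X 5, V 8 → W.
The two rules agree on W.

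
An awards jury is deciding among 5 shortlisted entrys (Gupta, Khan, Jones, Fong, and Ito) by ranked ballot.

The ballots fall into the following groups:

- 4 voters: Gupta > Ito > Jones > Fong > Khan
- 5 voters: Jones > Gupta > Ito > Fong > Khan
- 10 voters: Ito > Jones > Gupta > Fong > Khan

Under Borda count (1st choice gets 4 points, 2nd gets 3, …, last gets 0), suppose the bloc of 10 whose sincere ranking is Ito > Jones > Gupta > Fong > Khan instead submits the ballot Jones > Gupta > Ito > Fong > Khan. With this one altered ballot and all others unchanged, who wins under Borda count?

Jones

Borda totals with the altered ballot: Gupta 61, Khan 0, Jones 68, Fong 19, Ito 42.
The switch changes the winner from Ito to Jones.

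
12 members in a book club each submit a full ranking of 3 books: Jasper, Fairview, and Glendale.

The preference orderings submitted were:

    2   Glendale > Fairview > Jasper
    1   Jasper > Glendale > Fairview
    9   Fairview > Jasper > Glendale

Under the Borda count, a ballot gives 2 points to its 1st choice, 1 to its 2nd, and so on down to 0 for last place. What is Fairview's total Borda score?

20

Borda scores:
  Jasper: 2·0 + 2 + 9·1 = 11
  Fairview: 2·1 + 0 + 9·2 = 20
  Glendale: 2·2 + 1 + 9·0 = 5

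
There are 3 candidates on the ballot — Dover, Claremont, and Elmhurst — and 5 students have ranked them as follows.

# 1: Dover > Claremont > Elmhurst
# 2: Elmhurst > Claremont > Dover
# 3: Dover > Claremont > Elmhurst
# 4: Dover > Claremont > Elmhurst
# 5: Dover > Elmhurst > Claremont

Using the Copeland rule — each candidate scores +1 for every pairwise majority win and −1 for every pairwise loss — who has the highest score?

Dover

Pairwise results:
  Dover vs Claremont: Dover wins 4–1.
  Dover vs Elmhurst: Dover wins 4–1.
  Claremont vs Elmhurst: Claremont wins 3–2.
Copeland scores (wins − losses):
  Dover: 2 − 0 = 2
  Claremont: 1 − 1 = 0
  Elmhurst: 0 − 2 = -2
Dover has the best Copeland score.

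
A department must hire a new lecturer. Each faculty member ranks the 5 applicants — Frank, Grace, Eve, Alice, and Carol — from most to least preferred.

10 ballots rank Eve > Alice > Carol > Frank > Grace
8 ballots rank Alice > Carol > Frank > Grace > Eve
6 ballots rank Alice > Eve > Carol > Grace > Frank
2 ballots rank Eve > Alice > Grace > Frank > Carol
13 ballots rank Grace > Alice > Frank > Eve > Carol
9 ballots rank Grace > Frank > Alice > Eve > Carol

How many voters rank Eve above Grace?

Ballots ranking Eve above Grace: 10+6+2 = 18.
Ballots ranking Grace above Eve: 8+13+9 = 30.
So 18 of 48 voters prefer Eve to Grace.

18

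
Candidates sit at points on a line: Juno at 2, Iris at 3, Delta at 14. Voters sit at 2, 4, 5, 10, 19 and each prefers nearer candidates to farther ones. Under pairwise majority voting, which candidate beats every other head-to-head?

Iris

With single-peaked preferences on a line, the Condorcet winner is the candidate closest to the median voter.
The median voter (position 5) is closest to Iris at 3.
Check: Iris vs Delta — voters closer to Iris: 3 of 5.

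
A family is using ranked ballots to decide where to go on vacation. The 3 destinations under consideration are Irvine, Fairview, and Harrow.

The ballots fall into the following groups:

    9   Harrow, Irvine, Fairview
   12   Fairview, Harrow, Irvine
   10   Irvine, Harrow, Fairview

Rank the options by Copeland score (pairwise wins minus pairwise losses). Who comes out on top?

Pairwise results:
  Irvine vs Fairview: Irvine wins 19–12.
  Irvine vs Harrow: Harrow wins 21–10.
  Fairview vs Harrow: Harrow wins 19–12.
Copeland scores (wins − losses):
  Irvine: 1 − 1 = 0
  Fairview: 0 − 2 = -2
  Harrow: 2 − 0 = 2
Harrow has the best Copeland score.

Harrow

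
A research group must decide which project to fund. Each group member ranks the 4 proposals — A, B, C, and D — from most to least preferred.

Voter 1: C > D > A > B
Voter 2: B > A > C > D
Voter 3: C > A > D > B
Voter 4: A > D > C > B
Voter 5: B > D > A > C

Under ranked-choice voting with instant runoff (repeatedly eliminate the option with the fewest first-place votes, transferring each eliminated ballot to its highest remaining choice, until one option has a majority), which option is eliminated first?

Round 1: B 2, C 2, A 1, D 0. D has the fewest and is eliminated.
Round 2: B 2, C 2, A 1. A has the fewest and is eliminated.
Round 3: C 3, B 2. C has a majority.

D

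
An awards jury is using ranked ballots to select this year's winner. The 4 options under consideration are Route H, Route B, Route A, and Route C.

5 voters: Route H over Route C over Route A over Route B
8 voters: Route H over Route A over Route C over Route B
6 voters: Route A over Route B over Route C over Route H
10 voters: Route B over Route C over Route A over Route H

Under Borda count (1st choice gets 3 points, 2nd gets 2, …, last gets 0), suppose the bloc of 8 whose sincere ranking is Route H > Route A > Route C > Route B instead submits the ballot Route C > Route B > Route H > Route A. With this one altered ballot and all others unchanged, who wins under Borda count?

Borda totals with the altered ballot: Route H 23, Route B 58, Route A 33, Route C 60.
The switch changes the winner from Route A to Route C.

Route C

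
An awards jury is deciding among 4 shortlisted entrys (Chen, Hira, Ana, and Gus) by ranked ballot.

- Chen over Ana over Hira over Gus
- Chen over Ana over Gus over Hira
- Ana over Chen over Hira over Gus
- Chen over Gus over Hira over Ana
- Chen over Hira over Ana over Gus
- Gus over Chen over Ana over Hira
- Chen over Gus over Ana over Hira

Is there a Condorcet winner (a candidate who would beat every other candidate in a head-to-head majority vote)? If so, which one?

Head-to-head results (7 voters total):
Chen vs Hira: Chen wins 7–0.
Chen vs Ana: Chen wins 6–1.
Chen vs Gus: Chen wins 6–1.
Hira vs Ana: Ana wins 5–2.
Hira vs Gus: Gus wins 4–3.
Ana vs Gus: Ana wins 4–3.
Chen beats each rival — Hira (7–0), Ana (6–1), Gus (6–1) — so Chen is the Condorcet winner.

Chen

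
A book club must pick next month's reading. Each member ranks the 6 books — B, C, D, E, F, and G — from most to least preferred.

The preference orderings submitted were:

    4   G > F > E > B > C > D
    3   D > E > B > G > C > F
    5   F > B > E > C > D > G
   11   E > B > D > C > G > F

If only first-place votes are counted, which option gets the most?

E

First-place vote totals:
  B: 0
  C: 0
  D: 3
  E: 11
  F: 5
  G: 4
E has the most first-place votes.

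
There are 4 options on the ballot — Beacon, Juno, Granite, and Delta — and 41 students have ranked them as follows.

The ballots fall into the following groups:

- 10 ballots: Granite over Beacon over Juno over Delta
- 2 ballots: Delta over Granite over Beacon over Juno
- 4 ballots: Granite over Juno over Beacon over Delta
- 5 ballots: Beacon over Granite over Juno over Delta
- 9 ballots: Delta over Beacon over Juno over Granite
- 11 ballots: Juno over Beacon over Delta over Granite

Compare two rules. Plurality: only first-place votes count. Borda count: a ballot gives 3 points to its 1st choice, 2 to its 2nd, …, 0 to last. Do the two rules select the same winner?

Plurality first-place counts: Beacon 5, Juno 11, Granite 14, Delta 11 → Granite.
Borda totals: Beacon 81, Juno 65, Granite 56, Delta 44 → Beacon.
The two rules disagree: plurality picks Granite, Borda picks Beacon.

No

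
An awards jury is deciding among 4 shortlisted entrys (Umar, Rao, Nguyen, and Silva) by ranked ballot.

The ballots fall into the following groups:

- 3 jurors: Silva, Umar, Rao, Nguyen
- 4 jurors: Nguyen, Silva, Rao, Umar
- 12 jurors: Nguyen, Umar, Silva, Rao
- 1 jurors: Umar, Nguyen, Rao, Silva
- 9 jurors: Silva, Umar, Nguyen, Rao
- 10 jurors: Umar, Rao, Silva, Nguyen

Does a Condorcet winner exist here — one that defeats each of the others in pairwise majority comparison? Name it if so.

Head-to-head results (39 voters total):
Umar vs Rao: Umar wins 35–4.
Umar vs Nguyen: Umar wins 23–16.
Umar vs Silva: Umar wins 23–16.
Rao vs Nguyen: Nguyen wins 26–13.
Rao vs Silva: Silva wins 28–11.
Nguyen vs Silva: Silva wins 22–17.
Umar beats each rival — Rao (35–4), Nguyen (23–16), Silva (23–16) — so Umar is the Condorcet winner.

Umar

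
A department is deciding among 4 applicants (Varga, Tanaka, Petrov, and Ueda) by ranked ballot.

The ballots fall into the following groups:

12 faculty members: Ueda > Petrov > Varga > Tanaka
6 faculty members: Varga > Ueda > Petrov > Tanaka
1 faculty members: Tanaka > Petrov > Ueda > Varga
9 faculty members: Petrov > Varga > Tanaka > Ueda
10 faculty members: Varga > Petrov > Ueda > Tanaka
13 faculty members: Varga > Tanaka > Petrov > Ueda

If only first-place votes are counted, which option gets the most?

Varga

First-place vote totals:
  Varga: 29
  Tanaka: 1
  Petrov: 9
  Ueda: 12
Varga has the most first-place votes.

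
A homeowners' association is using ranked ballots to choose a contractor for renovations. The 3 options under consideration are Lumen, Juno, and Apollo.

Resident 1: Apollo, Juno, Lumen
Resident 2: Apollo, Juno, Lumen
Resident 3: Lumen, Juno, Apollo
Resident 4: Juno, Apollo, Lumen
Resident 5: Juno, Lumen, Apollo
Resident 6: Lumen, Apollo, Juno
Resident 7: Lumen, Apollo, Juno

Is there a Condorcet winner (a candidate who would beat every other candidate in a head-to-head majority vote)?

Head-to-head results (7 voters total):
Lumen vs Juno: Juno wins 4–3.
Lumen vs Apollo: Lumen wins 4–3.
Juno vs Apollo: Apollo wins 4–3.
No candidate beats all others: Lumen beats Apollo beats Juno beats Lumen, a majority cycle.

No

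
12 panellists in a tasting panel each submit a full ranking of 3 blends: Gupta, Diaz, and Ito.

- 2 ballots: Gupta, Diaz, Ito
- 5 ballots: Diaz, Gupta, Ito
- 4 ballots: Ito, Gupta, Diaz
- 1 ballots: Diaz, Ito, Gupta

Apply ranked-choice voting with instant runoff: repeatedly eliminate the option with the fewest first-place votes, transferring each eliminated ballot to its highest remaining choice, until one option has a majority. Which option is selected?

Diaz

Round 1: Diaz 6, Ito 4, Gupta 2. Gupta has the fewest and is eliminated.
Round 2: Diaz 8, Ito 4. Diaz has a majority.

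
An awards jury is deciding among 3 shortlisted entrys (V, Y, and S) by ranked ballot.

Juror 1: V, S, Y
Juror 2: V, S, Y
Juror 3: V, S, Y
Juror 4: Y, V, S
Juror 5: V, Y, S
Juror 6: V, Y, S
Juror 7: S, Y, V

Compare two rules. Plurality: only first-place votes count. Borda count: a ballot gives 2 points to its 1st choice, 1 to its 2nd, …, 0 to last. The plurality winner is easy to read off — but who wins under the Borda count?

V

Plurality first-place counts: V 5, Y 1, S 1 → V.
Borda totals: V 11, Y 5, S 5 → V.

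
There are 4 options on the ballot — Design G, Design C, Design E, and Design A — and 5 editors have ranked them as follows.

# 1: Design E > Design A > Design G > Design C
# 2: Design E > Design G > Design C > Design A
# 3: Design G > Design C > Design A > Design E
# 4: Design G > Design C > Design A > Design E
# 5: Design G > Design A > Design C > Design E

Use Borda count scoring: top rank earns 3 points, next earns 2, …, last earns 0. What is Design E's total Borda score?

6

Borda scores:
  Design G: 1 + 2 + 3 + 3 + 3 = 12
  Design C: 0 + 1 + 2 + 2 + 1 = 6
  Design E: 3 + 3 + 0 + 0 + 0 = 6
  Design A: 2 + 0 + 1 + 1 + 2 = 6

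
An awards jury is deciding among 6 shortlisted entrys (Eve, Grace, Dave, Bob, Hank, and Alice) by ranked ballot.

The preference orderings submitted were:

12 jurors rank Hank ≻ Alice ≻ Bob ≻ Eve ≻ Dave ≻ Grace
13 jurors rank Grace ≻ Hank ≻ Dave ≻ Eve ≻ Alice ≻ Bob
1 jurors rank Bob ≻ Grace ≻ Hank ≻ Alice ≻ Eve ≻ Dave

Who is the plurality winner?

First-place vote totals:
  Eve: 0
  Grace: 13
  Dave: 0
  Bob: 1
  Hank: 12
  Alice: 0
Grace has the most first-place votes.

Grace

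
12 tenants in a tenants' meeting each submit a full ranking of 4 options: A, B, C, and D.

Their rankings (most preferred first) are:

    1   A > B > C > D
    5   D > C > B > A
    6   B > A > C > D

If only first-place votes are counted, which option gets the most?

B

First-place vote totals:
  A: 1
  B: 6
  C: 0
  D: 5
B has the most first-place votes.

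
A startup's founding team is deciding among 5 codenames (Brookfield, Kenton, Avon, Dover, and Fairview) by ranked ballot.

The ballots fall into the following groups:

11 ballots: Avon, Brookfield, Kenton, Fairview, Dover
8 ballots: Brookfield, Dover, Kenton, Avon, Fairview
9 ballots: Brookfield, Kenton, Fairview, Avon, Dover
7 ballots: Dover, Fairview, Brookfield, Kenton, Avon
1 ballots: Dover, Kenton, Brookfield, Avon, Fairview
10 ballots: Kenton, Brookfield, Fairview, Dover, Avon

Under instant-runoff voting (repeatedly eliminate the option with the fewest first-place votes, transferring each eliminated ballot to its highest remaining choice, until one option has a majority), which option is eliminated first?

Fairview

Round 1: Brookfield 17, Avon 11, Kenton 10, Dover 8, Fairview 0. Fairview has the fewest and is eliminated.
Round 2: Brookfield 17, Avon 11, Kenton 10, Dover 8. Dover has the fewest and is eliminated.
Round 3: Brookfield 24, Kenton 11, Avon 11. Brookfield has a majority.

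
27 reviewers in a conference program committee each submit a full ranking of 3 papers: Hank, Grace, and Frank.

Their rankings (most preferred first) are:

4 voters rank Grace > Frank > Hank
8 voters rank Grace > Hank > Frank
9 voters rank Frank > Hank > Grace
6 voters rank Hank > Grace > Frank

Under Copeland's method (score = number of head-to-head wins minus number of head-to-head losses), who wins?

Pairwise results:
  Hank vs Grace: Hank wins 15–12.
  Hank vs Frank: Hank wins 14–13.
  Grace vs Frank: Grace wins 18–9.
Copeland scores (wins − losses):
  Hank: 2 − 0 = 2
  Grace: 1 − 1 = 0
  Frank: 0 − 2 = -2
Hank has the best Copeland score.

Hank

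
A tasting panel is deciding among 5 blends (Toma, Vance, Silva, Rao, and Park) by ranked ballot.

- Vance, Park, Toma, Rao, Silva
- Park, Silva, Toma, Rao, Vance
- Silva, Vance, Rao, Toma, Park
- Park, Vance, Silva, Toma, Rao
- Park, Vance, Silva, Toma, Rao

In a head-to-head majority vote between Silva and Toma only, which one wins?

Silva

Ballots ranking Silva above Toma: 4.
Ballots ranking Toma above Silva: 1.
Silva wins the head-to-head, 4–1.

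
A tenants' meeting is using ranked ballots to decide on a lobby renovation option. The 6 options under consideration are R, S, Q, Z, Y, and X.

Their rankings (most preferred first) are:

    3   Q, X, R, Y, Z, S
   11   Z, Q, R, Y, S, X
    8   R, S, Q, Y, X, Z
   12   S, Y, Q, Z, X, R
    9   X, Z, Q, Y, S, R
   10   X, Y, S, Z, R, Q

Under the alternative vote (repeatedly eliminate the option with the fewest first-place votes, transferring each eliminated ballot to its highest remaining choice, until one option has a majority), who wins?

Round 1: X 19, S 12, Z 11, R 8, Q 3, Y 0. Y has the fewest and is eliminated.
Round 2: X 19, S 12, Z 11, R 8, Q 3. Q has the fewest and is eliminated.
Round 3: X 22, S 12, Z 11, R 8. R has the fewest and is eliminated.
Round 4: X 22, S 20, Z 11. Z has the fewest and is eliminated.
Round 5: S 31, X 22. S has a majority.

S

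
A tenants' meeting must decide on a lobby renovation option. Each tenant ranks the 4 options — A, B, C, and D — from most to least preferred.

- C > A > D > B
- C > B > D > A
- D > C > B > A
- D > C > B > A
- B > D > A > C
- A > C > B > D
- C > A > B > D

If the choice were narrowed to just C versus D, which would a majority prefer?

C

Ballots ranking C above D: 4.
Ballots ranking D above C: 3.
C wins the head-to-head, 4–3.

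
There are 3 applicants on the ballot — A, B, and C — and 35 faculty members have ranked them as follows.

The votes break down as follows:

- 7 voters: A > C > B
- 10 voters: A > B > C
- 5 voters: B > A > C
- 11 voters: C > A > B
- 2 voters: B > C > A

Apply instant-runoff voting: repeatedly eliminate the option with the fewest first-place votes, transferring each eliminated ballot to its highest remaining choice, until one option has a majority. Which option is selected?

Round 1: A 17, C 11, B 7. B has the fewest and is eliminated.
Round 2: A 22, C 13. A has a majority.

A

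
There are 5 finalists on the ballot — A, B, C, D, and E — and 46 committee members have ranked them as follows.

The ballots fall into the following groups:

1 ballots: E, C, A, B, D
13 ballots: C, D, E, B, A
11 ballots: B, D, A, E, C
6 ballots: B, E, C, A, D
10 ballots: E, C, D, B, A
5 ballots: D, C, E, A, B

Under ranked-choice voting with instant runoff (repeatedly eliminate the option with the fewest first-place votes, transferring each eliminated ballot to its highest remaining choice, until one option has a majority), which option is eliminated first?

Round 1: B 17, C 13, E 11, D 5, A 0. A has the fewest and is eliminated.
Round 2: B 17, C 13, E 11, D 5. D has the fewest and is eliminated.
Round 3: C 18, B 17, E 11. E has the fewest and is eliminated.
Round 4: C 29, B 17. C has a majority.

A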